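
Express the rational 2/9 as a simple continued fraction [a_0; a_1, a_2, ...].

Run the Euclidean algorithm on 2 and 9; the successive quotients are the partial quotients a_0, a_1, ... (each step inverts the fractional part left over by the previous one):
  2 = 0*9 + 2, so a_0 = 0.
  9 = 4*2 + 1, so a_1 = 4.
  2 = 2*1 + 0, so a_2 = 2.
The remainder reaches 0 after 3 divisions, so the expansion has 3 partial quotients, read off in order.

[0; 4, 2]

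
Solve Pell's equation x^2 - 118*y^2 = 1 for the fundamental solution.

First expand sqrt(118) as a continued fraction. With x_i = (sqrt(118) + m_i)/d_i and (m_0, d_0) = (0, 1): a_0 = floor(sqrt(118)) = 10, since 10^2 = 100 <= 118 < 121 = 11^2.
Iterate m_{i+1} = d_i*a_i - m_i, d_{i+1} = (118 - m_{i+1}^2)/d_i, a_{i+1} = floor((a_0 + m_{i+1})/d_{i+1}):
  m_1 = 1*10 - 0 = 10, d_1 = (118 - 10^2)/1 = 18/1 = 18, a_1 = floor((10 + 10)/18) = 1.
  m_2 = 18*1 - 10 = 8, d_2 = (118 - 8^2)/18 = 54/18 = 3, a_2 = floor((10 + 8)/3) = 6.
  m_3 = 3*6 - 8 = 10, d_3 = (118 - 10^2)/3 = 18/3 = 6, a_3 = floor((10 + 10)/6) = 3.
  m_4 = 6*3 - 10 = 8, d_4 = (118 - 8^2)/6 = 54/6 = 9, a_4 = floor((10 + 8)/9) = 2.
  m_5 = 9*2 - 8 = 10, d_5 = (118 - 10^2)/9 = 18/9 = 2, a_5 = floor((10 + 10)/2) = 10.
  m_6 = 2*10 - 10 = 10, d_6 = (118 - 10^2)/2 = 18/2 = 9, a_6 = floor((10 + 10)/9) = 2.
  m_7 = 9*2 - 10 = 8, d_7 = (118 - 8^2)/9 = 54/9 = 6, a_7 = floor((10 + 8)/6) = 3.
  m_8 = 6*3 - 8 = 10, d_8 = (118 - 10^2)/6 = 18/6 = 3, a_8 = floor((10 + 10)/3) = 6.
  m_9 = 3*6 - 10 = 8, d_9 = (118 - 8^2)/3 = 54/3 = 18, a_9 = floor((10 + 8)/18) = 1.
  m_10 = 18*1 - 8 = 10, d_10 = (118 - 10^2)/18 = 18/18 = 1, a_10 = floor((10 + 10)/1) = 20.
  m_11 = 1*20 - 10 = 10, d_11 = (118 - 10^2)/1 = 18/1 = 18: (m_11, d_11) = (m_1, d_1) = (10, 18), so from here the quotients repeat a_1, ..., a_10; the period length is 10.
So sqrt(118) = [10; (1, 6, 3, 2, 10, 2, 3, 6, 1, 20)] with period length k = 10.
k is even, so the fundamental solution of x^2 - 118y^2 = 1 is (p_{k-1}, q_{k-1}) = (p_9, q_9); compute convergents through index 9.
Convergents (p_i = a_i*p_{i-1} + p_{i-2}, q_i = a_i*q_{i-1} + q_{i-2} with p_{-2}=0, p_{-1}=1, q_{-2}=1, q_{-1}=0):
  i=0: a_0=10, p_0 = 10*1 + 0 = 10, q_0 = 10*0 + 1 = 1.
  i=1: a_1=1, p_1 = 1*10 + 1 = 11, q_1 = 1*1 + 0 = 1.
  i=2: a_2=6, p_2 = 6*11 + 10 = 76, q_2 = 6*1 + 1 = 7.
  i=3: a_3=3, p_3 = 3*76 + 11 = 239, q_3 = 3*7 + 1 = 22.
  i=4: a_4=2, p_4 = 2*239 + 76 = 554, q_4 = 2*22 + 7 = 51.
  i=5: a_5=10, p_5 = 10*554 + 239 = 5779, q_5 = 10*51 + 22 = 532.
  i=6: a_6=2, p_6 = 2*5779 + 554 = 12112, q_6 = 2*532 + 51 = 1115.
  i=7: a_7=3, p_7 = 3*12112 + 5779 = 42115, q_7 = 3*1115 + 532 = 3877.
  i=8: a_8=6, p_8 = 6*42115 + 12112 = 264802, q_8 = 6*3877 + 1115 = 24377.
  i=9: a_9=1, p_9 = 1*264802 + 42115 = 306917, q_9 = 1*24377 + 3877 = 28254.
Check: 306917^2 - 118*28254^2 = 94198044889 - 94198044888 = 1, so (x, y) = (306917, 28254) solves the equation, and by the theorem it is the least positive solution.

(x, y) = (306917, 28254)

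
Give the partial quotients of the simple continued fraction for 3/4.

Run the Euclidean algorithm on 3 and 4; the successive quotients are the partial quotients a_0, a_1, ... (each step inverts the fractional part left over by the previous one):
  3 = 0*4 + 3, so a_0 = 0.
  4 = 1*3 + 1, so a_1 = 1.
  3 = 3*1 + 0, so a_2 = 3.
The remainder reaches 0 after 3 divisions, so the expansion has 3 partial quotients, read off in order.

[0; 1, 3]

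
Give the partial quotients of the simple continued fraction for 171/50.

[3; 2, 2, 1, 1, 1, 2]

Run the Euclidean algorithm on 171 and 50; the successive quotients are the partial quotients a_0, a_1, ... (each step inverts the fractional part left over by the previous one):
  171 = 3*50 + 21, so a_0 = 3.
  50 = 2*21 + 8, so a_1 = 2.
  21 = 2*8 + 5, so a_2 = 2.
  8 = 1*5 + 3, so a_3 = 1.
  5 = 1*3 + 2, so a_4 = 1.
  3 = 1*2 + 1, so a_5 = 1.
  2 = 2*1 + 0, so a_6 = 2.
The remainder reaches 0 after 7 divisions, so the expansion has 7 partial quotients, read off in order.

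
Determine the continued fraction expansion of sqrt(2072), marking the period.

[45; (1, 1, 12, 1, 1, 90)]

Write x_i = (sqrt(2072) + m_i)/d_i with (m_0, d_0) = (0, 1). a_0 = floor(sqrt(2072)) = 45, since 45^2 = 2025 <= 2072 < 2116 = 46^2.
Iterate m_{i+1} = d_i*a_i - m_i, d_{i+1} = (2072 - m_{i+1}^2)/d_i, a_{i+1} = floor((a_0 + m_{i+1})/d_{i+1}):
  m_1 = 1*45 - 0 = 45, d_1 = (2072 - 45^2)/1 = 47/1 = 47, a_1 = floor((45 + 45)/47) = 1.
  m_2 = 47*1 - 45 = 2, d_2 = (2072 - 2^2)/47 = 2068/47 = 44, a_2 = floor((45 + 2)/44) = 1.
  m_3 = 44*1 - 2 = 42, d_3 = (2072 - 42^2)/44 = 308/44 = 7, a_3 = floor((45 + 42)/7) = 12.
  m_4 = 7*12 - 42 = 42, d_4 = (2072 - 42^2)/7 = 308/7 = 44, a_4 = floor((45 + 42)/44) = 1.
  m_5 = 44*1 - 42 = 2, d_5 = (2072 - 2^2)/44 = 2068/44 = 47, a_5 = floor((45 + 2)/47) = 1.
  m_6 = 47*1 - 2 = 45, d_6 = (2072 - 45^2)/47 = 47/47 = 1, a_6 = floor((45 + 45)/1) = 90.
  m_7 = 1*90 - 45 = 45, d_7 = (2072 - 45^2)/1 = 47/1 = 47: (m_7, d_7) = (m_1, d_1) = (45, 47), so from here the quotients repeat a_1, ..., a_6; the period length is 6.
Hence the expansion of sqrt(2072) is a_0 = 45 followed by the repeating block 1, 1, 12, 1, 1, 90 (period 6).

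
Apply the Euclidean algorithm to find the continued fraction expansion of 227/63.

[3; 1, 1, 1, 1, 12]

Run the Euclidean algorithm on 227 and 63; the successive quotients are the partial quotients a_0, a_1, ... (each step inverts the fractional part left over by the previous one):
  227 = 3*63 + 38, so a_0 = 3.
  63 = 1*38 + 25, so a_1 = 1.
  38 = 1*25 + 13, so a_2 = 1.
  25 = 1*13 + 12, so a_3 = 1.
  13 = 1*12 + 1, so a_4 = 1.
  12 = 12*1 + 0, so a_5 = 12.
The remainder reaches 0 after 6 divisions, so the expansion has 6 partial quotients, read off in order.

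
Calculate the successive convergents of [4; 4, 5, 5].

4/1, 17/4, 89/21, 462/109

Using the convergent recurrence p_i = a_i*p_{i-1} + p_{i-2}, q_i = a_i*q_{i-1} + q_{i-2} with p_{-2}=0, p_{-1}=1, q_{-2}=1, q_{-1}=0:
  i=0: a_0=4, p_0 = 4*1 + 0 = 4, q_0 = 4*0 + 1 = 1.
  i=1: a_1=4, p_1 = 4*4 + 1 = 17, q_1 = 4*1 + 0 = 4.
  i=2: a_2=5, p_2 = 5*17 + 4 = 89, q_2 = 5*4 + 1 = 21.
  i=3: a_3=5, p_3 = 5*89 + 17 = 462, q_3 = 5*21 + 4 = 109.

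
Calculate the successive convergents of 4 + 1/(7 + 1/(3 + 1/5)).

4/1, 29/7, 91/22, 484/117

Using the convergent recurrence p_i = a_i*p_{i-1} + p_{i-2}, q_i = a_i*q_{i-1} + q_{i-2} with p_{-2}=0, p_{-1}=1, q_{-2}=1, q_{-1}=0:
  i=0: a_0=4, p_0 = 4*1 + 0 = 4, q_0 = 4*0 + 1 = 1.
  i=1: a_1=7, p_1 = 7*4 + 1 = 29, q_1 = 7*1 + 0 = 7.
  i=2: a_2=3, p_2 = 3*29 + 4 = 91, q_2 = 3*7 + 1 = 22.
  i=3: a_3=5, p_3 = 5*91 + 29 = 484, q_3 = 5*22 + 7 = 117.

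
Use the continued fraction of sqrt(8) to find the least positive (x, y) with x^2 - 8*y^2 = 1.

First expand sqrt(8) as a continued fraction. With x_i = (sqrt(8) + m_i)/d_i and (m_0, d_0) = (0, 1): a_0 = floor(sqrt(8)) = 2, since 2^2 = 4 <= 8 < 9 = 3^2.
Iterate m_{i+1} = d_i*a_i - m_i, d_{i+1} = (8 - m_{i+1}^2)/d_i, a_{i+1} = floor((a_0 + m_{i+1})/d_{i+1}):
  m_1 = 1*2 - 0 = 2, d_1 = (8 - 2^2)/1 = 4/1 = 4, a_1 = floor((2 + 2)/4) = 1.
  m_2 = 4*1 - 2 = 2, d_2 = (8 - 2^2)/4 = 4/4 = 1, a_2 = floor((2 + 2)/1) = 4.
  m_3 = 1*4 - 2 = 2, d_3 = (8 - 2^2)/1 = 4/1 = 4: (m_3, d_3) = (m_1, d_1) = (2, 4), so from here the quotients repeat a_1, a_2; the period length is 2.
So sqrt(8) = [2; (1, 4)] with period length k = 2.
k is even, so the fundamental solution of x^2 - 8y^2 = 1 is (p_{k-1}, q_{k-1}) = (p_1, q_1); compute convergents through index 1.
Convergents (p_i = a_i*p_{i-1} + p_{i-2}, q_i = a_i*q_{i-1} + q_{i-2} with p_{-2}=0, p_{-1}=1, q_{-2}=1, q_{-1}=0):
  i=0: a_0=2, p_0 = 2*1 + 0 = 2, q_0 = 2*0 + 1 = 1.
  i=1: a_1=1, p_1 = 1*2 + 1 = 3, q_1 = 1*1 + 0 = 1.
Check: 3^2 - 8*1^2 = 9 - 8 = 1, so (x, y) = (3, 1) solves the equation, and by the theorem it is the least positive solution.

(x, y) = (3, 1)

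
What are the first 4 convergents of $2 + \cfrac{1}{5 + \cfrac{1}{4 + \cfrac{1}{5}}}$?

Using the convergent recurrence p_i = a_i*p_{i-1} + p_{i-2}, q_i = a_i*q_{i-1} + q_{i-2} with p_{-2}=0, p_{-1}=1, q_{-2}=1, q_{-1}=0:
  i=0: a_0=2, p_0 = 2*1 + 0 = 2, q_0 = 2*0 + 1 = 1.
  i=1: a_1=5, p_1 = 5*2 + 1 = 11, q_1 = 5*1 + 0 = 5.
  i=2: a_2=4, p_2 = 4*11 + 2 = 46, q_2 = 4*5 + 1 = 21.
  i=3: a_3=5, p_3 = 5*46 + 11 = 241, q_3 = 5*21 + 5 = 110.

2/1, 11/5, 46/21, 241/110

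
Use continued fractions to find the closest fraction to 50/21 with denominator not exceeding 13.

31/13

Expand x = 50/21 as a continued fraction with the Euclidean algorithm:
  50 = 2*21 + 8, so a_0 = 2.
  21 = 2*8 + 5, so a_1 = 2.
  8 = 1*5 + 3, so a_2 = 1.
  5 = 1*3 + 2, so a_3 = 1.
  3 = 1*2 + 1, so a_4 = 1.
  2 = 2*1 + 0, so a_5 = 2.
so x = [2; 2, 1, 1, 1, 2].
Convergents (p_i = a_i*p_{i-1} + p_{i-2}, q_i = a_i*q_{i-1} + q_{i-2} with p_{-2}=0, p_{-1}=1, q_{-2}=1, q_{-1}=0), until the denominator exceeds 13:
  i=0: a_0=2, p_0 = 2*1 + 0 = 2, q_0 = 2*0 + 1 = 1.
  i=1: a_1=2, p_1 = 2*2 + 1 = 5, q_1 = 2*1 + 0 = 2.
  i=2: a_2=1, p_2 = 1*5 + 2 = 7, q_2 = 1*2 + 1 = 3.
  i=3: a_3=1, p_3 = 1*7 + 5 = 12, q_3 = 1*3 + 2 = 5.
  i=4: a_4=1, p_4 = 1*12 + 7 = 19, q_4 = 1*5 + 3 = 8.
  i=5: a_5=2, p_5 = 2*19 + 12 = 50, q_5 = 2*8 + 5 = 21.
q_5 = 21 > 13, so the last convergent with denominator <= 13 is p_4/q_4 = 19/8.
The closest fraction with denominator <= 13 is either p_4/q_4 or the intermediate fraction (k*p_4 + p_3)/(k*q_4 + q_3) with the largest k >= 1 whose denominator stays <= 13; these approach x as k grows, and every other convergent or intermediate fraction in range is farther away.
Largest k: floor((13 - q_3)/q_4) = floor((13 - 5)/8) = 1.
That gives (1*19 + 12)/(1*8 + 5) = 31/13.
Compare the errors: |x - 19/8| = |50*8 - 19*21|/(21*8) = 1/168, and |x - 31/13| = |50*13 - 31*21|/(21*13) = 1/273.
Cross-multiplying, 1*168 = 168 < 273 = 1*273, so 1/273 is smaller: the intermediate fraction 31/13 is closer to x than 19/8.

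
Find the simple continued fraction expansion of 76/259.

Run the Euclidean algorithm on 76 and 259; the successive quotients are the partial quotients a_0, a_1, ... (each step inverts the fractional part left over by the previous one):
  76 = 0*259 + 76, so a_0 = 0.
  259 = 3*76 + 31, so a_1 = 3.
  76 = 2*31 + 14, so a_2 = 2.
  31 = 2*14 + 3, so a_3 = 2.
  14 = 4*3 + 2, so a_4 = 4.
  3 = 1*2 + 1, so a_5 = 1.
  2 = 2*1 + 0, so a_6 = 2.
The remainder reaches 0 after 7 divisions, so the expansion has 7 partial quotients, read off in order.

[0; 3, 2, 2, 4, 1, 2]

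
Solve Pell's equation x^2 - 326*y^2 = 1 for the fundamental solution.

(x, y) = (325, 18)

First expand sqrt(326) as a continued fraction. With x_i = (sqrt(326) + m_i)/d_i and (m_0, d_0) = (0, 1): a_0 = floor(sqrt(326)) = 18, since 18^2 = 324 <= 326 < 361 = 19^2.
Iterate m_{i+1} = d_i*a_i - m_i, d_{i+1} = (326 - m_{i+1}^2)/d_i, a_{i+1} = floor((a_0 + m_{i+1})/d_{i+1}):
  m_1 = 1*18 - 0 = 18, d_1 = (326 - 18^2)/1 = 2/1 = 2, a_1 = floor((18 + 18)/2) = 18.
  m_2 = 2*18 - 18 = 18, d_2 = (326 - 18^2)/2 = 2/2 = 1, a_2 = floor((18 + 18)/1) = 36.
  m_3 = 1*36 - 18 = 18, d_3 = (326 - 18^2)/1 = 2/1 = 2: (m_3, d_3) = (m_1, d_1) = (18, 2), so from here the quotients repeat a_1, a_2; the period length is 2.
So sqrt(326) = [18; (18, 36)] with period length k = 2.
k is even, so the fundamental solution of x^2 - 326y^2 = 1 is (p_{k-1}, q_{k-1}) = (p_1, q_1); compute convergents through index 1.
Convergents (p_i = a_i*p_{i-1} + p_{i-2}, q_i = a_i*q_{i-1} + q_{i-2} with p_{-2}=0, p_{-1}=1, q_{-2}=1, q_{-1}=0):
  i=0: a_0=18, p_0 = 18*1 + 0 = 18, q_0 = 18*0 + 1 = 1.
  i=1: a_1=18, p_1 = 18*18 + 1 = 325, q_1 = 18*1 + 0 = 18.
Check: 325^2 - 326*18^2 = 105625 - 105624 = 1, so (x, y) = (325, 18) solves the equation, and by the theorem it is the least positive solution.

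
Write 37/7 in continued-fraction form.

Run the Euclidean algorithm on 37 and 7; the successive quotients are the partial quotients a_0, a_1, ... (each step inverts the fractional part left over by the previous one):
  37 = 5*7 + 2, so a_0 = 5.
  7 = 3*2 + 1, so a_1 = 3.
  2 = 2*1 + 0, so a_2 = 2.
The remainder reaches 0 after 3 divisions, so the expansion has 3 partial quotients, read off in order.

[5; 3, 2]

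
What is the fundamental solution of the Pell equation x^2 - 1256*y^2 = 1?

First expand sqrt(1256) as a continued fraction. With x_i = (sqrt(1256) + m_i)/d_i and (m_0, d_0) = (0, 1): a_0 = floor(sqrt(1256)) = 35, since 35^2 = 1225 <= 1256 < 1296 = 36^2.
Iterate m_{i+1} = d_i*a_i - m_i, d_{i+1} = (1256 - m_{i+1}^2)/d_i, a_{i+1} = floor((a_0 + m_{i+1})/d_{i+1}):
  m_1 = 1*35 - 0 = 35, d_1 = (1256 - 35^2)/1 = 31/1 = 31, a_1 = floor((35 + 35)/31) = 2.
  m_2 = 31*2 - 35 = 27, d_2 = (1256 - 27^2)/31 = 527/31 = 17, a_2 = floor((35 + 27)/17) = 3.
  m_3 = 17*3 - 27 = 24, d_3 = (1256 - 24^2)/17 = 680/17 = 40, a_3 = floor((35 + 24)/40) = 1.
  m_4 = 40*1 - 24 = 16, d_4 = (1256 - 16^2)/40 = 1000/40 = 25, a_4 = floor((35 + 16)/25) = 2.
  m_5 = 25*2 - 16 = 34, d_5 = (1256 - 34^2)/25 = 100/25 = 4, a_5 = floor((35 + 34)/4) = 17.
  m_6 = 4*17 - 34 = 34, d_6 = (1256 - 34^2)/4 = 100/4 = 25, a_6 = floor((35 + 34)/25) = 2.
  m_7 = 25*2 - 34 = 16, d_7 = (1256 - 16^2)/25 = 1000/25 = 40, a_7 = floor((35 + 16)/40) = 1.
  m_8 = 40*1 - 16 = 24, d_8 = (1256 - 24^2)/40 = 680/40 = 17, a_8 = floor((35 + 24)/17) = 3.
  m_9 = 17*3 - 24 = 27, d_9 = (1256 - 27^2)/17 = 527/17 = 31, a_9 = floor((35 + 27)/31) = 2.
  m_10 = 31*2 - 27 = 35, d_10 = (1256 - 35^2)/31 = 31/31 = 1, a_10 = floor((35 + 35)/1) = 70.
  m_11 = 1*70 - 35 = 35, d_11 = (1256 - 35^2)/1 = 31/1 = 31: (m_11, d_11) = (m_1, d_1) = (35, 31), so from here the quotients repeat a_1, ..., a_10; the period length is 10.
So sqrt(1256) = [35; (2, 3, 1, 2, 17, 2, 1, 3, 2, 70)] with period length k = 10.
k is even, so the fundamental solution of x^2 - 1256y^2 = 1 is (p_{k-1}, q_{k-1}) = (p_9, q_9); compute convergents through index 9.
Convergents (p_i = a_i*p_{i-1} + p_{i-2}, q_i = a_i*q_{i-1} + q_{i-2} with p_{-2}=0, p_{-1}=1, q_{-2}=1, q_{-1}=0):
  i=0: a_0=35, p_0 = 35*1 + 0 = 35, q_0 = 35*0 + 1 = 1.
  i=1: a_1=2, p_1 = 2*35 + 1 = 71, q_1 = 2*1 + 0 = 2.
  i=2: a_2=3, p_2 = 3*71 + 35 = 248, q_2 = 3*2 + 1 = 7.
  i=3: a_3=1, p_3 = 1*248 + 71 = 319, q_3 = 1*7 + 2 = 9.
  i=4: a_4=2, p_4 = 2*319 + 248 = 886, q_4 = 2*9 + 7 = 25.
  i=5: a_5=17, p_5 = 17*886 + 319 = 15381, q_5 = 17*25 + 9 = 434.
  i=6: a_6=2, p_6 = 2*15381 + 886 = 31648, q_6 = 2*434 + 25 = 893.
  i=7: a_7=1, p_7 = 1*31648 + 15381 = 47029, q_7 = 1*893 + 434 = 1327.
  i=8: a_8=3, p_8 = 3*47029 + 31648 = 172735, q_8 = 3*1327 + 893 = 4874.
  i=9: a_9=2, p_9 = 2*172735 + 47029 = 392499, q_9 = 2*4874 + 1327 = 11075.
Check: 392499^2 - 1256*11075^2 = 154055465001 - 154055465000 = 1, so (x, y) = (392499, 11075) solves the equation, and by the theorem it is the least positive solution.

(x, y) = (392499, 11075)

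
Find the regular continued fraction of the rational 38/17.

[2; 4, 4]

Run the Euclidean algorithm on 38 and 17; the successive quotients are the partial quotients a_0, a_1, ... (each step inverts the fractional part left over by the previous one):
  38 = 2*17 + 4, so a_0 = 2.
  17 = 4*4 + 1, so a_1 = 4.
  4 = 4*1 + 0, so a_2 = 4.
The remainder reaches 0 after 3 divisions, so the expansion has 3 partial quotients, read off in order.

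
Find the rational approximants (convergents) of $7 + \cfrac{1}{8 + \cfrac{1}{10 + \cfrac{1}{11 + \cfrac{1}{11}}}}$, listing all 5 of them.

7/1, 57/8, 577/81, 6404/899, 71021/9970

Using the convergent recurrence p_i = a_i*p_{i-1} + p_{i-2}, q_i = a_i*q_{i-1} + q_{i-2} with p_{-2}=0, p_{-1}=1, q_{-2}=1, q_{-1}=0:
  i=0: a_0=7, p_0 = 7*1 + 0 = 7, q_0 = 7*0 + 1 = 1.
  i=1: a_1=8, p_1 = 8*7 + 1 = 57, q_1 = 8*1 + 0 = 8.
  i=2: a_2=10, p_2 = 10*57 + 7 = 577, q_2 = 10*8 + 1 = 81.
  i=3: a_3=11, p_3 = 11*577 + 57 = 6404, q_3 = 11*81 + 8 = 899.
  i=4: a_4=11, p_4 = 11*6404 + 577 = 71021, q_4 = 11*899 + 81 = 9970.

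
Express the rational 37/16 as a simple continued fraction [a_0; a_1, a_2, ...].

[2; 3, 5]

Run the Euclidean algorithm on 37 and 16; the successive quotients are the partial quotients a_0, a_1, ... (each step inverts the fractional part left over by the previous one):
  37 = 2*16 + 5, so a_0 = 2.
  16 = 3*5 + 1, so a_1 = 3.
  5 = 5*1 + 0, so a_2 = 5.
The remainder reaches 0 after 3 divisions, so the expansion has 3 partial quotients, read off in order.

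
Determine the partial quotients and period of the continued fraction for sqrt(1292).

Write x_i = (sqrt(1292) + m_i)/d_i with (m_0, d_0) = (0, 1). a_0 = floor(sqrt(1292)) = 35, since 35^2 = 1225 <= 1292 < 1296 = 36^2.
Iterate m_{i+1} = d_i*a_i - m_i, d_{i+1} = (1292 - m_{i+1}^2)/d_i, a_{i+1} = floor((a_0 + m_{i+1})/d_{i+1}):
  m_1 = 1*35 - 0 = 35, d_1 = (1292 - 35^2)/1 = 67/1 = 67, a_1 = floor((35 + 35)/67) = 1.
  m_2 = 67*1 - 35 = 32, d_2 = (1292 - 32^2)/67 = 268/67 = 4, a_2 = floor((35 + 32)/4) = 16.
  m_3 = 4*16 - 32 = 32, d_3 = (1292 - 32^2)/4 = 268/4 = 67, a_3 = floor((35 + 32)/67) = 1.
  m_4 = 67*1 - 32 = 35, d_4 = (1292 - 35^2)/67 = 67/67 = 1, a_4 = floor((35 + 35)/1) = 70.
  m_5 = 1*70 - 35 = 35, d_5 = (1292 - 35^2)/1 = 67/1 = 67: (m_5, d_5) = (m_1, d_1) = (35, 67), so from here the quotients repeat a_1, ..., a_4; the period length is 4.
Hence the expansion of sqrt(1292) is a_0 = 35 followed by the repeating block 1, 16, 1, 70 (period 4).

[35; (1, 16, 1, 70)]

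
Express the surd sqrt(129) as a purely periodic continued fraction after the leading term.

[11; (2, 1, 3, 1, 6, 1, 3, 1, 2, 22)]

Write x_i = (sqrt(129) + m_i)/d_i with (m_0, d_0) = (0, 1). a_0 = floor(sqrt(129)) = 11, since 11^2 = 121 <= 129 < 144 = 12^2.
Iterate m_{i+1} = d_i*a_i - m_i, d_{i+1} = (129 - m_{i+1}^2)/d_i, a_{i+1} = floor((a_0 + m_{i+1})/d_{i+1}):
  m_1 = 1*11 - 0 = 11, d_1 = (129 - 11^2)/1 = 8/1 = 8, a_1 = floor((11 + 11)/8) = 2.
  m_2 = 8*2 - 11 = 5, d_2 = (129 - 5^2)/8 = 104/8 = 13, a_2 = floor((11 + 5)/13) = 1.
  m_3 = 13*1 - 5 = 8, d_3 = (129 - 8^2)/13 = 65/13 = 5, a_3 = floor((11 + 8)/5) = 3.
  m_4 = 5*3 - 8 = 7, d_4 = (129 - 7^2)/5 = 80/5 = 16, a_4 = floor((11 + 7)/16) = 1.
  m_5 = 16*1 - 7 = 9, d_5 = (129 - 9^2)/16 = 48/16 = 3, a_5 = floor((11 + 9)/3) = 6.
  m_6 = 3*6 - 9 = 9, d_6 = (129 - 9^2)/3 = 48/3 = 16, a_6 = floor((11 + 9)/16) = 1.
  m_7 = 16*1 - 9 = 7, d_7 = (129 - 7^2)/16 = 80/16 = 5, a_7 = floor((11 + 7)/5) = 3.
  m_8 = 5*3 - 7 = 8, d_8 = (129 - 8^2)/5 = 65/5 = 13, a_8 = floor((11 + 8)/13) = 1.
  m_9 = 13*1 - 8 = 5, d_9 = (129 - 5^2)/13 = 104/13 = 8, a_9 = floor((11 + 5)/8) = 2.
  m_10 = 8*2 - 5 = 11, d_10 = (129 - 11^2)/8 = 8/8 = 1, a_10 = floor((11 + 11)/1) = 22.
  m_11 = 1*22 - 11 = 11, d_11 = (129 - 11^2)/1 = 8/1 = 8: (m_11, d_11) = (m_1, d_1) = (11, 8), so from here the quotients repeat a_1, ..., a_10; the period length is 10.
Hence the expansion of sqrt(129) is a_0 = 11 followed by the repeating block 2, 1, 3, 1, 6, 1, 3, 1, 2, 22 (period 10).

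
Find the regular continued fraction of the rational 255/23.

[11; 11, 2]

Run the Euclidean algorithm on 255 and 23; the successive quotients are the partial quotients a_0, a_1, ... (each step inverts the fractional part left over by the previous one):
  255 = 11*23 + 2, so a_0 = 11.
  23 = 11*2 + 1, so a_1 = 11.
  2 = 2*1 + 0, so a_2 = 2.
The remainder reaches 0 after 3 divisions, so the expansion has 3 partial quotients, read off in order.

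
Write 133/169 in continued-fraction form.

Run the Euclidean algorithm on 133 and 169; the successive quotients are the partial quotients a_0, a_1, ... (each step inverts the fractional part left over by the previous one):
  133 = 0*169 + 133, so a_0 = 0.
  169 = 1*133 + 36, so a_1 = 1.
  133 = 3*36 + 25, so a_2 = 3.
  36 = 1*25 + 11, so a_3 = 1.
  25 = 2*11 + 3, so a_4 = 2.
  11 = 3*3 + 2, so a_5 = 3.
  3 = 1*2 + 1, so a_6 = 1.
  2 = 2*1 + 0, so a_7 = 2.
The remainder reaches 0 after 8 divisions, so the expansion has 8 partial quotients, read off in order.

[0; 1, 3, 1, 2, 3, 1, 2]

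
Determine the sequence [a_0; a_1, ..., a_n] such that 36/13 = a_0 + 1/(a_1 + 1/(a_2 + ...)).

[2; 1, 3, 3]

Run the Euclidean algorithm on 36 and 13; the successive quotients are the partial quotients a_0, a_1, ... (each step inverts the fractional part left over by the previous one):
  36 = 2*13 + 10, so a_0 = 2.
  13 = 1*10 + 3, so a_1 = 1.
  10 = 3*3 + 1, so a_2 = 3.
  3 = 3*1 + 0, so a_3 = 3.
The remainder reaches 0 after 4 divisions, so the expansion has 4 partial quotients, read off in order.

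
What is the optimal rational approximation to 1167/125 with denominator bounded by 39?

Expand x = 1167/125 as a continued fraction with the Euclidean algorithm:
  1167 = 9*125 + 42, so a_0 = 9.
  125 = 2*42 + 41, so a_1 = 2.
  42 = 1*41 + 1, so a_2 = 1.
  41 = 41*1 + 0, so a_3 = 41.
so x = [9; 2, 1, 41].
Convergents (p_i = a_i*p_{i-1} + p_{i-2}, q_i = a_i*q_{i-1} + q_{i-2} with p_{-2}=0, p_{-1}=1, q_{-2}=1, q_{-1}=0), until the denominator exceeds 39:
  i=0: a_0=9, p_0 = 9*1 + 0 = 9, q_0 = 9*0 + 1 = 1.
  i=1: a_1=2, p_1 = 2*9 + 1 = 19, q_1 = 2*1 + 0 = 2.
  i=2: a_2=1, p_2 = 1*19 + 9 = 28, q_2 = 1*2 + 1 = 3.
  i=3: a_3=41, p_3 = 41*28 + 19 = 1167, q_3 = 41*3 + 2 = 125.
q_3 = 125 > 39, so the last convergent with denominator <= 39 is p_2/q_2 = 28/3.
The closest fraction with denominator <= 39 is either p_2/q_2 or the intermediate fraction (k*p_2 + p_1)/(k*q_2 + q_1) with the largest k >= 1 whose denominator stays <= 39; these approach x as k grows, and every other convergent or intermediate fraction in range is farther away.
Largest k: floor((39 - q_1)/q_2) = floor((39 - 2)/3) = 12.
That gives (12*28 + 19)/(12*3 + 2) = 355/38.
Compare the errors: |x - 28/3| = |1167*3 - 28*125|/(125*3) = 1/375, and |x - 355/38| = |1167*38 - 355*125|/(125*38) = 29/4750.
Cross-multiplying, 1*4750 = 4750 < 10875 = 29*375, so 1/375 is smaller: the convergent 28/3 is closer to x than 355/38.

28/3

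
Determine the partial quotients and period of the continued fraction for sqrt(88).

Write x_i = (sqrt(88) + m_i)/d_i with (m_0, d_0) = (0, 1). a_0 = floor(sqrt(88)) = 9, since 9^2 = 81 <= 88 < 100 = 10^2.
Iterate m_{i+1} = d_i*a_i - m_i, d_{i+1} = (88 - m_{i+1}^2)/d_i, a_{i+1} = floor((a_0 + m_{i+1})/d_{i+1}):
  m_1 = 1*9 - 0 = 9, d_1 = (88 - 9^2)/1 = 7/1 = 7, a_1 = floor((9 + 9)/7) = 2.
  m_2 = 7*2 - 9 = 5, d_2 = (88 - 5^2)/7 = 63/7 = 9, a_2 = floor((9 + 5)/9) = 1.
  m_3 = 9*1 - 5 = 4, d_3 = (88 - 4^2)/9 = 72/9 = 8, a_3 = floor((9 + 4)/8) = 1.
  m_4 = 8*1 - 4 = 4, d_4 = (88 - 4^2)/8 = 72/8 = 9, a_4 = floor((9 + 4)/9) = 1.
  m_5 = 9*1 - 4 = 5, d_5 = (88 - 5^2)/9 = 63/9 = 7, a_5 = floor((9 + 5)/7) = 2.
  m_6 = 7*2 - 5 = 9, d_6 = (88 - 9^2)/7 = 7/7 = 1, a_6 = floor((9 + 9)/1) = 18.
  m_7 = 1*18 - 9 = 9, d_7 = (88 - 9^2)/1 = 7/1 = 7: (m_7, d_7) = (m_1, d_1) = (9, 7), so from here the quotients repeat a_1, ..., a_6; the period length is 6.
Hence the expansion of sqrt(88) is a_0 = 9 followed by the repeating block 2, 1, 1, 1, 2, 18 (period 6).

[9; (2, 1, 1, 1, 2, 18)]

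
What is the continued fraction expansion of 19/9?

[2; 9]

Run the Euclidean algorithm on 19 and 9; the successive quotients are the partial quotients a_0, a_1, ... (each step inverts the fractional part left over by the previous one):
  19 = 2*9 + 1, so a_0 = 2.
  9 = 9*1 + 0, so a_1 = 9.
The remainder reaches 0 after 2 divisions, so the expansion has 2 partial quotients, read off in order.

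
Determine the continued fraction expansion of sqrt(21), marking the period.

Write x_i = (sqrt(21) + m_i)/d_i with (m_0, d_0) = (0, 1). a_0 = floor(sqrt(21)) = 4, since 4^2 = 16 <= 21 < 25 = 5^2.
Iterate m_{i+1} = d_i*a_i - m_i, d_{i+1} = (21 - m_{i+1}^2)/d_i, a_{i+1} = floor((a_0 + m_{i+1})/d_{i+1}):
  m_1 = 1*4 - 0 = 4, d_1 = (21 - 4^2)/1 = 5/1 = 5, a_1 = floor((4 + 4)/5) = 1.
  m_2 = 5*1 - 4 = 1, d_2 = (21 - 1^2)/5 = 20/5 = 4, a_2 = floor((4 + 1)/4) = 1.
  m_3 = 4*1 - 1 = 3, d_3 = (21 - 3^2)/4 = 12/4 = 3, a_3 = floor((4 + 3)/3) = 2.
  m_4 = 3*2 - 3 = 3, d_4 = (21 - 3^2)/3 = 12/3 = 4, a_4 = floor((4 + 3)/4) = 1.
  m_5 = 4*1 - 3 = 1, d_5 = (21 - 1^2)/4 = 20/4 = 5, a_5 = floor((4 + 1)/5) = 1.
  m_6 = 5*1 - 1 = 4, d_6 = (21 - 4^2)/5 = 5/5 = 1, a_6 = floor((4 + 4)/1) = 8.
  m_7 = 1*8 - 4 = 4, d_7 = (21 - 4^2)/1 = 5/1 = 5: (m_7, d_7) = (m_1, d_1) = (4, 5), so from here the quotients repeat a_1, ..., a_6; the period length is 6.
Hence the expansion of sqrt(21) is a_0 = 4 followed by the repeating block 1, 1, 2, 1, 1, 8 (period 6).

[4; (1, 1, 2, 1, 1, 8)]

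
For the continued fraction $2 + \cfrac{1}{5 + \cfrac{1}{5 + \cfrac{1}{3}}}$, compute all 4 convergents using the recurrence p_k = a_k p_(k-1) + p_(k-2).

Using the convergent recurrence p_i = a_i*p_{i-1} + p_{i-2}, q_i = a_i*q_{i-1} + q_{i-2} with p_{-2}=0, p_{-1}=1, q_{-2}=1, q_{-1}=0:
  i=0: a_0=2, p_0 = 2*1 + 0 = 2, q_0 = 2*0 + 1 = 1.
  i=1: a_1=5, p_1 = 5*2 + 1 = 11, q_1 = 5*1 + 0 = 5.
  i=2: a_2=5, p_2 = 5*11 + 2 = 57, q_2 = 5*5 + 1 = 26.
  i=3: a_3=3, p_3 = 3*57 + 11 = 182, q_3 = 3*26 + 5 = 83.

2/1, 11/5, 57/26, 182/83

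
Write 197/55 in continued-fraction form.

[3; 1, 1, 2, 1, 1, 4]

Run the Euclidean algorithm on 197 and 55; the successive quotients are the partial quotients a_0, a_1, ... (each step inverts the fractional part left over by the previous one):
  197 = 3*55 + 32, so a_0 = 3.
  55 = 1*32 + 23, so a_1 = 1.
  32 = 1*23 + 9, so a_2 = 1.
  23 = 2*9 + 5, so a_3 = 2.
  9 = 1*5 + 4, so a_4 = 1.
  5 = 1*4 + 1, so a_5 = 1.
  4 = 4*1 + 0, so a_6 = 4.
The remainder reaches 0 after 7 divisions, so the expansion has 7 partial quotients, read off in order.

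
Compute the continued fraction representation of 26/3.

[8; 1, 2]

Run the Euclidean algorithm on 26 and 3; the successive quotients are the partial quotients a_0, a_1, ... (each step inverts the fractional part left over by the previous one):
  26 = 8*3 + 2, so a_0 = 8.
  3 = 1*2 + 1, so a_1 = 1.
  2 = 2*1 + 0, so a_2 = 2.
The remainder reaches 0 after 3 divisions, so the expansion has 3 partial quotients, read off in order.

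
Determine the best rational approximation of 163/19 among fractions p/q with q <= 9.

60/7

Expand x = 163/19 as a continued fraction with the Euclidean algorithm:
  163 = 8*19 + 11, so a_0 = 8.
  19 = 1*11 + 8, so a_1 = 1.
  11 = 1*8 + 3, so a_2 = 1.
  8 = 2*3 + 2, so a_3 = 2.
  3 = 1*2 + 1, so a_4 = 1.
  2 = 2*1 + 0, so a_5 = 2.
so x = [8; 1, 1, 2, 1, 2].
Convergents (p_i = a_i*p_{i-1} + p_{i-2}, q_i = a_i*q_{i-1} + q_{i-2} with p_{-2}=0, p_{-1}=1, q_{-2}=1, q_{-1}=0), until the denominator exceeds 9:
  i=0: a_0=8, p_0 = 8*1 + 0 = 8, q_0 = 8*0 + 1 = 1.
  i=1: a_1=1, p_1 = 1*8 + 1 = 9, q_1 = 1*1 + 0 = 1.
  i=2: a_2=1, p_2 = 1*9 + 8 = 17, q_2 = 1*1 + 1 = 2.
  i=3: a_3=2, p_3 = 2*17 + 9 = 43, q_3 = 2*2 + 1 = 5.
  i=4: a_4=1, p_4 = 1*43 + 17 = 60, q_4 = 1*5 + 2 = 7.
  i=5: a_5=2, p_5 = 2*60 + 43 = 163, q_5 = 2*7 + 5 = 19.
q_5 = 19 > 9, so the last convergent with denominator <= 9 is p_4/q_4 = 60/7.
The closest fraction with denominator <= 9 is either p_4/q_4 or the intermediate fraction (k*p_4 + p_3)/(k*q_4 + q_3) with the largest k >= 1 whose denominator stays <= 9; these approach x as k grows, and every other convergent or intermediate fraction in range is farther away.
Largest k: floor((9 - q_3)/q_4) = floor((9 - 5)/7) = 0.
Since k = 0, no intermediate fraction beyond p_4/q_4 has denominator <= 9, so the convergent 60/7 is the closest (its error is |163*7 - 60*19|/(19*7) = 1/133).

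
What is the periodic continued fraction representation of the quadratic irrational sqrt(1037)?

[32; (4, 1, 15, 3, 3, 15, 1, 4, 64)]

Write x_i = (sqrt(1037) + m_i)/d_i with (m_0, d_0) = (0, 1). a_0 = floor(sqrt(1037)) = 32, since 32^2 = 1024 <= 1037 < 1089 = 33^2.
Iterate m_{i+1} = d_i*a_i - m_i, d_{i+1} = (1037 - m_{i+1}^2)/d_i, a_{i+1} = floor((a_0 + m_{i+1})/d_{i+1}):
  m_1 = 1*32 - 0 = 32, d_1 = (1037 - 32^2)/1 = 13/1 = 13, a_1 = floor((32 + 32)/13) = 4.
  m_2 = 13*4 - 32 = 20, d_2 = (1037 - 20^2)/13 = 637/13 = 49, a_2 = floor((32 + 20)/49) = 1.
  m_3 = 49*1 - 20 = 29, d_3 = (1037 - 29^2)/49 = 196/49 = 4, a_3 = floor((32 + 29)/4) = 15.
  m_4 = 4*15 - 29 = 31, d_4 = (1037 - 31^2)/4 = 76/4 = 19, a_4 = floor((32 + 31)/19) = 3.
  m_5 = 19*3 - 31 = 26, d_5 = (1037 - 26^2)/19 = 361/19 = 19, a_5 = floor((32 + 26)/19) = 3.
  m_6 = 19*3 - 26 = 31, d_6 = (1037 - 31^2)/19 = 76/19 = 4, a_6 = floor((32 + 31)/4) = 15.
  m_7 = 4*15 - 31 = 29, d_7 = (1037 - 29^2)/4 = 196/4 = 49, a_7 = floor((32 + 29)/49) = 1.
  m_8 = 49*1 - 29 = 20, d_8 = (1037 - 20^2)/49 = 637/49 = 13, a_8 = floor((32 + 20)/13) = 4.
  m_9 = 13*4 - 20 = 32, d_9 = (1037 - 32^2)/13 = 13/13 = 1, a_9 = floor((32 + 32)/1) = 64.
  m_10 = 1*64 - 32 = 32, d_10 = (1037 - 32^2)/1 = 13/1 = 13: (m_10, d_10) = (m_1, d_1) = (32, 13), so from here the quotients repeat a_1, ..., a_9; the period length is 9.
Hence the expansion of sqrt(1037) is a_0 = 32 followed by the repeating block 4, 1, 15, 3, 3, 15, 1, 4, 64 (period 9).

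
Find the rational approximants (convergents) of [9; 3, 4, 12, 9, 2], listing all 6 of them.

Using the convergent recurrence p_i = a_i*p_{i-1} + p_{i-2}, q_i = a_i*q_{i-1} + q_{i-2} with p_{-2}=0, p_{-1}=1, q_{-2}=1, q_{-1}=0:
  i=0: a_0=9, p_0 = 9*1 + 0 = 9, q_0 = 9*0 + 1 = 1.
  i=1: a_1=3, p_1 = 3*9 + 1 = 28, q_1 = 3*1 + 0 = 3.
  i=2: a_2=4, p_2 = 4*28 + 9 = 121, q_2 = 4*3 + 1 = 13.
  i=3: a_3=12, p_3 = 12*121 + 28 = 1480, q_3 = 12*13 + 3 = 159.
  i=4: a_4=9, p_4 = 9*1480 + 121 = 13441, q_4 = 9*159 + 13 = 1444.
  i=5: a_5=2, p_5 = 2*13441 + 1480 = 28362, q_5 = 2*1444 + 159 = 3047.

9/1, 28/3, 121/13, 1480/159, 13441/1444, 28362/3047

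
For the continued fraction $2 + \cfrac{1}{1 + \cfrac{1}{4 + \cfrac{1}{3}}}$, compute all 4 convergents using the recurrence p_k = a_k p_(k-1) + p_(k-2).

Using the convergent recurrence p_i = a_i*p_{i-1} + p_{i-2}, q_i = a_i*q_{i-1} + q_{i-2} with p_{-2}=0, p_{-1}=1, q_{-2}=1, q_{-1}=0:
  i=0: a_0=2, p_0 = 2*1 + 0 = 2, q_0 = 2*0 + 1 = 1.
  i=1: a_1=1, p_1 = 1*2 + 1 = 3, q_1 = 1*1 + 0 = 1.
  i=2: a_2=4, p_2 = 4*3 + 2 = 14, q_2 = 4*1 + 1 = 5.
  i=3: a_3=3, p_3 = 3*14 + 3 = 45, q_3 = 3*5 + 1 = 16.

2/1, 3/1, 14/5, 45/16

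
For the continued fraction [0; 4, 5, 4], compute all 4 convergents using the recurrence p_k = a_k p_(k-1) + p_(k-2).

0/1, 1/4, 5/21, 21/88

Using the convergent recurrence p_i = a_i*p_{i-1} + p_{i-2}, q_i = a_i*q_{i-1} + q_{i-2} with p_{-2}=0, p_{-1}=1, q_{-2}=1, q_{-1}=0:
  i=0: a_0=0, p_0 = 0*1 + 0 = 0, q_0 = 0*0 + 1 = 1.
  i=1: a_1=4, p_1 = 4*0 + 1 = 1, q_1 = 4*1 + 0 = 4.
  i=2: a_2=5, p_2 = 5*1 + 0 = 5, q_2 = 5*4 + 1 = 21.
  i=3: a_3=4, p_3 = 4*5 + 1 = 21, q_3 = 4*21 + 4 = 88.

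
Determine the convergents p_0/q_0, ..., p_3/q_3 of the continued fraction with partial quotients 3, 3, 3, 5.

Using the convergent recurrence p_i = a_i*p_{i-1} + p_{i-2}, q_i = a_i*q_{i-1} + q_{i-2} with p_{-2}=0, p_{-1}=1, q_{-2}=1, q_{-1}=0:
  i=0: a_0=3, p_0 = 3*1 + 0 = 3, q_0 = 3*0 + 1 = 1.
  i=1: a_1=3, p_1 = 3*3 + 1 = 10, q_1 = 3*1 + 0 = 3.
  i=2: a_2=3, p_2 = 3*10 + 3 = 33, q_2 = 3*3 + 1 = 10.
  i=3: a_3=5, p_3 = 5*33 + 10 = 175, q_3 = 5*10 + 3 = 53.

3/1, 10/3, 33/10, 175/53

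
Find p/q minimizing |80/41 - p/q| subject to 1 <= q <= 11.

Expand x = 80/41 as a continued fraction with the Euclidean algorithm:
  80 = 1*41 + 39, so a_0 = 1.
  41 = 1*39 + 2, so a_1 = 1.
  39 = 19*2 + 1, so a_2 = 19.
  2 = 2*1 + 0, so a_3 = 2.
so x = [1; 1, 19, 2].
Convergents (p_i = a_i*p_{i-1} + p_{i-2}, q_i = a_i*q_{i-1} + q_{i-2} with p_{-2}=0, p_{-1}=1, q_{-2}=1, q_{-1}=0), until the denominator exceeds 11:
  i=0: a_0=1, p_0 = 1*1 + 0 = 1, q_0 = 1*0 + 1 = 1.
  i=1: a_1=1, p_1 = 1*1 + 1 = 2, q_1 = 1*1 + 0 = 1.
  i=2: a_2=19, p_2 = 19*2 + 1 = 39, q_2 = 19*1 + 1 = 20.
q_2 = 20 > 11, so the last convergent with denominator <= 11 is p_1/q_1 = 2/1.
The closest fraction with denominator <= 11 is either p_1/q_1 or the intermediate fraction (k*p_1 + p_0)/(k*q_1 + q_0) with the largest k >= 1 whose denominator stays <= 11; these approach x as k grows, and every other convergent or intermediate fraction in range is farther away.
Largest k: floor((11 - q_0)/q_1) = floor((11 - 1)/1) = 10.
That gives (10*2 + 1)/(10*1 + 1) = 21/11.
Compare the errors: |x - 2/1| = |80*1 - 2*41|/(41*1) = 2/41, and |x - 21/11| = |80*11 - 21*41|/(41*11) = 19/451.
Cross-multiplying, 19*41 = 779 < 902 = 2*451, so 19/451 is smaller: the intermediate fraction 21/11 is closer to x than 2/1.

21/11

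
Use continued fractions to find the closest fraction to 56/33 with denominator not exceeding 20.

17/10

Expand x = 56/33 as a continued fraction with the Euclidean algorithm:
  56 = 1*33 + 23, so a_0 = 1.
  33 = 1*23 + 10, so a_1 = 1.
  23 = 2*10 + 3, so a_2 = 2.
  10 = 3*3 + 1, so a_3 = 3.
  3 = 3*1 + 0, so a_4 = 3.
so x = [1; 1, 2, 3, 3].
Convergents (p_i = a_i*p_{i-1} + p_{i-2}, q_i = a_i*q_{i-1} + q_{i-2} with p_{-2}=0, p_{-1}=1, q_{-2}=1, q_{-1}=0), until the denominator exceeds 20:
  i=0: a_0=1, p_0 = 1*1 + 0 = 1, q_0 = 1*0 + 1 = 1.
  i=1: a_1=1, p_1 = 1*1 + 1 = 2, q_1 = 1*1 + 0 = 1.
  i=2: a_2=2, p_2 = 2*2 + 1 = 5, q_2 = 2*1 + 1 = 3.
  i=3: a_3=3, p_3 = 3*5 + 2 = 17, q_3 = 3*3 + 1 = 10.
  i=4: a_4=3, p_4 = 3*17 + 5 = 56, q_4 = 3*10 + 3 = 33.
q_4 = 33 > 20, so the last convergent with denominator <= 20 is p_3/q_3 = 17/10.
The closest fraction with denominator <= 20 is either p_3/q_3 or the intermediate fraction (k*p_3 + p_2)/(k*q_3 + q_2) with the largest k >= 1 whose denominator stays <= 20; these approach x as k grows, and every other convergent or intermediate fraction in range is farther away.
Largest k: floor((20 - q_2)/q_3) = floor((20 - 3)/10) = 1.
That gives (1*17 + 5)/(1*10 + 3) = 22/13.
Compare the errors: |x - 17/10| = |56*10 - 17*33|/(33*10) = 1/330, and |x - 22/13| = |56*13 - 22*33|/(33*13) = 2/429.
Cross-multiplying, 1*429 = 429 < 660 = 2*330, so 1/330 is smaller: the convergent 17/10 is closer to x than 22/13.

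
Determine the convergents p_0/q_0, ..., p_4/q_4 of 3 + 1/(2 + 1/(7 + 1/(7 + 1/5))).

Using the convergent recurrence p_i = a_i*p_{i-1} + p_{i-2}, q_i = a_i*q_{i-1} + q_{i-2} with p_{-2}=0, p_{-1}=1, q_{-2}=1, q_{-1}=0:
  i=0: a_0=3, p_0 = 3*1 + 0 = 3, q_0 = 3*0 + 1 = 1.
  i=1: a_1=2, p_1 = 2*3 + 1 = 7, q_1 = 2*1 + 0 = 2.
  i=2: a_2=7, p_2 = 7*7 + 3 = 52, q_2 = 7*2 + 1 = 15.
  i=3: a_3=7, p_3 = 7*52 + 7 = 371, q_3 = 7*15 + 2 = 107.
  i=4: a_4=5, p_4 = 5*371 + 52 = 1907, q_4 = 5*107 + 15 = 550.

3/1, 7/2, 52/15, 371/107, 1907/550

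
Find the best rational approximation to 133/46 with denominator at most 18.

26/9

Expand x = 133/46 as a continued fraction with the Euclidean algorithm:
  133 = 2*46 + 41, so a_0 = 2.
  46 = 1*41 + 5, so a_1 = 1.
  41 = 8*5 + 1, so a_2 = 8.
  5 = 5*1 + 0, so a_3 = 5.
so x = [2; 1, 8, 5].
Convergents (p_i = a_i*p_{i-1} + p_{i-2}, q_i = a_i*q_{i-1} + q_{i-2} with p_{-2}=0, p_{-1}=1, q_{-2}=1, q_{-1}=0), until the denominator exceeds 18:
  i=0: a_0=2, p_0 = 2*1 + 0 = 2, q_0 = 2*0 + 1 = 1.
  i=1: a_1=1, p_1 = 1*2 + 1 = 3, q_1 = 1*1 + 0 = 1.
  i=2: a_2=8, p_2 = 8*3 + 2 = 26, q_2 = 8*1 + 1 = 9.
  i=3: a_3=5, p_3 = 5*26 + 3 = 133, q_3 = 5*9 + 1 = 46.
q_3 = 46 > 18, so the last convergent with denominator <= 18 is p_2/q_2 = 26/9.
The closest fraction with denominator <= 18 is either p_2/q_2 or the intermediate fraction (k*p_2 + p_1)/(k*q_2 + q_1) with the largest k >= 1 whose denominator stays <= 18; these approach x as k grows, and every other convergent or intermediate fraction in range is farther away.
Largest k: floor((18 - q_1)/q_2) = floor((18 - 1)/9) = 1.
That gives (1*26 + 3)/(1*9 + 1) = 29/10.
Compare the errors: |x - 26/9| = |133*9 - 26*46|/(46*9) = 1/414, and |x - 29/10| = |133*10 - 29*46|/(46*10) = 4/460.
Cross-multiplying, 1*460 = 460 < 1656 = 4*414, so 1/414 is smaller: the convergent 26/9 is closer to x than 29/10.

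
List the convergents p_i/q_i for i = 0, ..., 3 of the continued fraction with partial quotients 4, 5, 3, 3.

Using the convergent recurrence p_i = a_i*p_{i-1} + p_{i-2}, q_i = a_i*q_{i-1} + q_{i-2} with p_{-2}=0, p_{-1}=1, q_{-2}=1, q_{-1}=0:
  i=0: a_0=4, p_0 = 4*1 + 0 = 4, q_0 = 4*0 + 1 = 1.
  i=1: a_1=5, p_1 = 5*4 + 1 = 21, q_1 = 5*1 + 0 = 5.
  i=2: a_2=3, p_2 = 3*21 + 4 = 67, q_2 = 3*5 + 1 = 16.
  i=3: a_3=3, p_3 = 3*67 + 21 = 222, q_3 = 3*16 + 5 = 53.

4/1, 21/5, 67/16, 222/53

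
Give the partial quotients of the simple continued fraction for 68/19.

[3; 1, 1, 2, 1, 2]

Run the Euclidean algorithm on 68 and 19; the successive quotients are the partial quotients a_0, a_1, ... (each step inverts the fractional part left over by the previous one):
  68 = 3*19 + 11, so a_0 = 3.
  19 = 1*11 + 8, so a_1 = 1.
  11 = 1*8 + 3, so a_2 = 1.
  8 = 2*3 + 2, so a_3 = 2.
  3 = 1*2 + 1, so a_4 = 1.
  2 = 2*1 + 0, so a_5 = 2.
The remainder reaches 0 after 6 divisions, so the expansion has 6 partial quotients, read off in order.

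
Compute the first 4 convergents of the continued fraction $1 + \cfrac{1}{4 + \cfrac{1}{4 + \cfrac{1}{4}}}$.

1/1, 5/4, 21/17, 89/72

Using the convergent recurrence p_i = a_i*p_{i-1} + p_{i-2}, q_i = a_i*q_{i-1} + q_{i-2} with p_{-2}=0, p_{-1}=1, q_{-2}=1, q_{-1}=0:
  i=0: a_0=1, p_0 = 1*1 + 0 = 1, q_0 = 1*0 + 1 = 1.
  i=1: a_1=4, p_1 = 4*1 + 1 = 5, q_1 = 4*1 + 0 = 4.
  i=2: a_2=4, p_2 = 4*5 + 1 = 21, q_2 = 4*4 + 1 = 17.
  i=3: a_3=4, p_3 = 4*21 + 5 = 89, q_3 = 4*17 + 4 = 72.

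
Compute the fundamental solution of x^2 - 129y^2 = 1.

First expand sqrt(129) as a continued fraction. With x_i = (sqrt(129) + m_i)/d_i and (m_0, d_0) = (0, 1): a_0 = floor(sqrt(129)) = 11, since 11^2 = 121 <= 129 < 144 = 12^2.
Iterate m_{i+1} = d_i*a_i - m_i, d_{i+1} = (129 - m_{i+1}^2)/d_i, a_{i+1} = floor((a_0 + m_{i+1})/d_{i+1}):
  m_1 = 1*11 - 0 = 11, d_1 = (129 - 11^2)/1 = 8/1 = 8, a_1 = floor((11 + 11)/8) = 2.
  m_2 = 8*2 - 11 = 5, d_2 = (129 - 5^2)/8 = 104/8 = 13, a_2 = floor((11 + 5)/13) = 1.
  m_3 = 13*1 - 5 = 8, d_3 = (129 - 8^2)/13 = 65/13 = 5, a_3 = floor((11 + 8)/5) = 3.
  m_4 = 5*3 - 8 = 7, d_4 = (129 - 7^2)/5 = 80/5 = 16, a_4 = floor((11 + 7)/16) = 1.
  m_5 = 16*1 - 7 = 9, d_5 = (129 - 9^2)/16 = 48/16 = 3, a_5 = floor((11 + 9)/3) = 6.
  m_6 = 3*6 - 9 = 9, d_6 = (129 - 9^2)/3 = 48/3 = 16, a_6 = floor((11 + 9)/16) = 1.
  m_7 = 16*1 - 9 = 7, d_7 = (129 - 7^2)/16 = 80/16 = 5, a_7 = floor((11 + 7)/5) = 3.
  m_8 = 5*3 - 7 = 8, d_8 = (129 - 8^2)/5 = 65/5 = 13, a_8 = floor((11 + 8)/13) = 1.
  m_9 = 13*1 - 8 = 5, d_9 = (129 - 5^2)/13 = 104/13 = 8, a_9 = floor((11 + 5)/8) = 2.
  m_10 = 8*2 - 5 = 11, d_10 = (129 - 11^2)/8 = 8/8 = 1, a_10 = floor((11 + 11)/1) = 22.
  m_11 = 1*22 - 11 = 11, d_11 = (129 - 11^2)/1 = 8/1 = 8: (m_11, d_11) = (m_1, d_1) = (11, 8), so from here the quotients repeat a_1, ..., a_10; the period length is 10.
So sqrt(129) = [11; (2, 1, 3, 1, 6, 1, 3, 1, 2, 22)] with period length k = 10.
k is even, so the fundamental solution of x^2 - 129y^2 = 1 is (p_{k-1}, q_{k-1}) = (p_9, q_9); compute convergents through index 9.
Convergents (p_i = a_i*p_{i-1} + p_{i-2}, q_i = a_i*q_{i-1} + q_{i-2} with p_{-2}=0, p_{-1}=1, q_{-2}=1, q_{-1}=0):
  i=0: a_0=11, p_0 = 11*1 + 0 = 11, q_0 = 11*0 + 1 = 1.
  i=1: a_1=2, p_1 = 2*11 + 1 = 23, q_1 = 2*1 + 0 = 2.
  i=2: a_2=1, p_2 = 1*23 + 11 = 34, q_2 = 1*2 + 1 = 3.
  i=3: a_3=3, p_3 = 3*34 + 23 = 125, q_3 = 3*3 + 2 = 11.
  i=4: a_4=1, p_4 = 1*125 + 34 = 159, q_4 = 1*11 + 3 = 14.
  i=5: a_5=6, p_5 = 6*159 + 125 = 1079, q_5 = 6*14 + 11 = 95.
  i=6: a_6=1, p_6 = 1*1079 + 159 = 1238, q_6 = 1*95 + 14 = 109.
  i=7: a_7=3, p_7 = 3*1238 + 1079 = 4793, q_7 = 3*109 + 95 = 422.
  i=8: a_8=1, p_8 = 1*4793 + 1238 = 6031, q_8 = 1*422 + 109 = 531.
  i=9: a_9=2, p_9 = 2*6031 + 4793 = 16855, q_9 = 2*531 + 422 = 1484.
Check: 16855^2 - 129*1484^2 = 284091025 - 284091024 = 1, so (x, y) = (16855, 1484) solves the equation, and by the theorem it is the least positive solution.

(x, y) = (16855, 1484)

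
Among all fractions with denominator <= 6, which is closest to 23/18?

5/4

Expand x = 23/18 as a continued fraction with the Euclidean algorithm:
  23 = 1*18 + 5, so a_0 = 1.
  18 = 3*5 + 3, so a_1 = 3.
  5 = 1*3 + 2, so a_2 = 1.
  3 = 1*2 + 1, so a_3 = 1.
  2 = 2*1 + 0, so a_4 = 2.
so x = [1; 3, 1, 1, 2].
Convergents (p_i = a_i*p_{i-1} + p_{i-2}, q_i = a_i*q_{i-1} + q_{i-2} with p_{-2}=0, p_{-1}=1, q_{-2}=1, q_{-1}=0), until the denominator exceeds 6:
  i=0: a_0=1, p_0 = 1*1 + 0 = 1, q_0 = 1*0 + 1 = 1.
  i=1: a_1=3, p_1 = 3*1 + 1 = 4, q_1 = 3*1 + 0 = 3.
  i=2: a_2=1, p_2 = 1*4 + 1 = 5, q_2 = 1*3 + 1 = 4.
  i=3: a_3=1, p_3 = 1*5 + 4 = 9, q_3 = 1*4 + 3 = 7.
q_3 = 7 > 6, so the last convergent with denominator <= 6 is p_2/q_2 = 5/4.
The closest fraction with denominator <= 6 is either p_2/q_2 or the intermediate fraction (k*p_2 + p_1)/(k*q_2 + q_1) with the largest k >= 1 whose denominator stays <= 6; these approach x as k grows, and every other convergent or intermediate fraction in range is farther away.
Largest k: floor((6 - q_1)/q_2) = floor((6 - 3)/4) = 0.
Since k = 0, no intermediate fraction beyond p_2/q_2 has denominator <= 6, so the convergent 5/4 is the closest (its error is |23*4 - 5*18|/(18*4) = 2/72).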